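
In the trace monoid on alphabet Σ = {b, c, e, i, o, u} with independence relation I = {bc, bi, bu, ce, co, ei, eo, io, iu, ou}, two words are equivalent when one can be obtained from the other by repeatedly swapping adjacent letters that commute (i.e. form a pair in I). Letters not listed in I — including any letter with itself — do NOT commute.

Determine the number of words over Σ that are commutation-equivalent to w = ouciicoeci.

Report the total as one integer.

#0=o has no predecessor
#1=u has no predecessor
#2=c depends on [1:u]
#3=i depends on [2:c]
#4=i depends on [3:i]
#5=c depends on [4:i]
#6=o depends on [0:o]
#7=e depends on [1:u]
#8=c depends on [5:c]
#9=i depends on [8:c]
sources: [0:o, 1:u]
N(rest) = Σ N(rest − s) over sources s of rest; N(one piece) = 1:
  size 1 → [6]=1  [7]=1  [9]=1
  size 2 → [0,6]=1  [6,7]=2  [6,9]=2  [7,9]=2  [8,9]=1
  size 3 → [0,6,7]=3  [0,6,9]=3  [5,8,9]=1  [6,7,9]=6  [6,8,9]=3  [7,8,9]=3
  size 4 → [0,6,7,9]=12  [0,6,8,9]=6  [4,5,8,9]=1  [5,6,8,9]=4  [5,7,8,9]=4  [6,7,8,9]=12
  size 5 → [0,5,6,8,9]=10  [0,6,7,8,9]=30  [3,4,5,8,9]=1  [4,5,6,8,9]=5  [4,5,7,8,9]=5  [5,6,7,8,9]=20
  size 6 → [0,4,5,6,8,9]=15  [0,5,6,7,8,9]=60  [2,3,4,5,8,9]=1  [3,4,5,6,8,9]=6  [3,4,5,7,8,9]=6  [4,5,6,7,8,9]=30
  size 7 → [0,3,4,5,6,8,9]=21  [0,4,5,6,7,8,9]=105  [2,3,4,5,6,8,9]=7  [2,3,4,5,7,8,9]=7  [3,4,5,6,7,8,9]=42
  size 8 → [0,2,3,4,5,6,8,9]=28  [0,3,4,5,6,7,8,9]=168  [1,2,3,4,5,7,8,9]=7  [2,3,4,5,6,7,8,9]=56
  first=0(o) contributes 63
  first=1(u) contributes 252
|[w]| = 315

315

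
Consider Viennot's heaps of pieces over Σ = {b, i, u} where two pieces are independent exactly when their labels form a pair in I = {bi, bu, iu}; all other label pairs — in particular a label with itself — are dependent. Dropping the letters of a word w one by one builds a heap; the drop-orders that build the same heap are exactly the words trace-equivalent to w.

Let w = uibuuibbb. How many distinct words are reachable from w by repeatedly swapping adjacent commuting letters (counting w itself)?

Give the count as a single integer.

1260

drop 0:u onto floor
drop 1:i onto floor
drop 2:b onto floor
drop 3:u onto {0:u}
drop 4:u onto {3:u}
drop 5:i onto {1:i}
drop 6:b onto {2:b}
drop 7:b onto {6:b}
drop 8:b onto {7:b}
ground layer = {0:u, 1:i, 2:b}
drop-orders for the pieces not yet dropped (sum over which currently-grounded one goes next):
  1 to go: {4} 1  {5} 1  {8} 1
  2 to go: {1,5} 1  {3,4} 1  {4,5} 2  {4,8} 2  {5,8} 2  {7,8} 1
  3 to go: {0,3,4} 1  {1,4,5} 3  {1,5,8} 3  {3,4,5} 3  {3,4,8} 3  {4,5,8} 6  {4,7,8} 3  {5,7,8} 3  {6,7,8} 1
  4 to go: {0,3,4,5} 4  {0,3,4,8} 4  {1,3,4,5} 6  {1,4,5,8} 12  {1,5,7,8} 6  {2,6,7,8} 1  {3,4,5,8} 12  {3,4,7,8} 6  {4,5,7,8} 12  {4,6,7,8} 4  {5,6,7,8} 4
  5 to go: {0,1,3,4,5} 10  {0,3,4,5,8} 20  {0,3,4,7,8} 10  {1,3,4,5,8} 30  {1,4,5,7,8} 30  {1,5,6,7,8} 10  {2,4,6,7,8} 5  {2,5,6,7,8} 5  {3,4,5,7,8} 30  {3,4,6,7,8} 10  {4,5,6,7,8} 20
  6 to go: {0,1,3,4,5,8} 60  {0,3,4,5,7,8} 60  {0,3,4,6,7,8} 20  {1,2,5,6,7,8} 15  {1,3,4,5,7,8} 90  {1,4,5,6,7,8} 60  {2,3,4,6,7,8} 15  {2,4,5,6,7,8} 30  {3,4,5,6,7,8} 60
  7 to go: {0,1,3,4,5,7,8} 210  {0,2,3,4,6,7,8} 35  {0,3,4,5,6,7,8} 140  {1,2,4,5,6,7,8} 105  {1,3,4,5,6,7,8} 210  {2,3,4,5,6,7,8} 105
  if 0:u drops first: 420 orders
  if 1:i drops first: 280 orders
  if 2:b drops first: 560 orders
heap linearizations: 1260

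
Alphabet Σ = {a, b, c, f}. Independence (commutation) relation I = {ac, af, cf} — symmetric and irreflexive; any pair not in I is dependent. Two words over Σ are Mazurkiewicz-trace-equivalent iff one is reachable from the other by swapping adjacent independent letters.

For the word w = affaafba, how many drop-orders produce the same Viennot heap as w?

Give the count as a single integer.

0(a) covers ∅
1(f) covers ∅
2(f) covers 1:f
3(a) covers 0:a
4(a) covers 3:a
5(f) covers 2:f
6(b) covers 4:a, 5:f
7(a) covers 6:b
floor of heap: 0:a, 1:f
completions by unplaced set U, small U first (add the entries for U minus each lowest piece of U):
  |U|=1: {7}:1
  |U|=2: {6,7}:1
  |U|=3: {4,6,7}:1  {5,6,7}:1
  |U|=4: {2,5,6,7}:1  {3,4,6,7}:1  {4,5,6,7}:2
  |U|=5: {0,3,4,6,7}:1  {1,2,5,6,7}:1  {2,4,5,6,7}:3  {3,4,5,6,7}:3
  |U|=6: {0,3,4,5,6,7}:4  {1,2,4,5,6,7}:4  {2,3,4,5,6,7}:6
  start at 0(a): 10
  start at 1(f): 10
sum over floor = 20

20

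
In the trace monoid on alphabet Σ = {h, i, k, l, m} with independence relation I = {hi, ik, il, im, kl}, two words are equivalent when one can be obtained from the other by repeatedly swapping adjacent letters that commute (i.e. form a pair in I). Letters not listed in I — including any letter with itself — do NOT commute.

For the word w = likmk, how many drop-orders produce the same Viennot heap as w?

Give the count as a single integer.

10

drop 0:l onto floor
drop 1:i onto floor
drop 2:k onto floor
drop 3:m onto {0:l, 2:k}
drop 4:k onto {3:m}
ground layer = {0:l, 1:i, 2:k}
drop-orders for the pieces not yet dropped (sum over which currently-grounded one goes next):
  1 to go: {1} 1  {4} 1
  2 to go: {1,4} 2  {3,4} 1
  3 to go: {0,3,4} 1  {1,3,4} 3  {2,3,4} 1
  if 0:l drops first: 4 orders
  if 1:i drops first: 2 orders
  if 2:k drops first: 4 orders
heap linearizations: 10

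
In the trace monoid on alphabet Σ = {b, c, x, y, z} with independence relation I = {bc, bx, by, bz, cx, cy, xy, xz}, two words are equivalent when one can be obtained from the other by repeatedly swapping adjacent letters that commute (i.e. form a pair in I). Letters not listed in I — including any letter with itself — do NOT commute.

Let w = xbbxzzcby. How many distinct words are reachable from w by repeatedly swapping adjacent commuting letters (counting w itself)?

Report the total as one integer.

0(x) covers ∅
1(b) covers ∅
2(b) covers 1:b
3(x) covers 0:x
4(z) covers ∅
5(z) covers 4:z
6(c) covers 5:z
7(b) covers 2:b
8(y) covers 5:z
floor of heap: 0:x, 1:b, 4:z
completions by unplaced set U, small U first (add the entries for U minus each lowest piece of U):
  |U|=1: {3}:1  {6}:1  {7}:1  {8}:1
  |U|=2: {0,3}:1  {2,7}:1  {3,6}:2  {3,7}:2  {3,8}:2  {6,7}:2  {6,8}:2  {7,8}:2
  |U|=3: {0,3,6}:3  {0,3,7}:3  {0,3,8}:3  {1,2,7}:1  {2,3,7}:3  {2,6,7}:3  {2,7,8}:3  {3,6,7}:6  {3,6,8}:6  {3,7,8}:6  {5,6,8}:2  {6,7,8}:6
  |U|=4: {0,2,3,7}:6  {0,3,6,7}:12  {0,3,6,8}:12  {0,3,7,8}:12  {1,2,3,7}:4  {1,2,6,7}:4  {1,2,7,8}:4  {2,3,6,7}:12  {2,3,7,8}:12  {2,6,7,8}:12  {3,5,6,8}:8  {3,6,7,8}:24  {4,5,6,8}:2  {5,6,7,8}:8
  |U|=5: {0,1,2,3,7}:10  {0,2,3,6,7}:30  {0,2,3,7,8}:30  {0,3,5,6,8}:20  {0,3,6,7,8}:60  {1,2,3,6,7}:20  {1,2,3,7,8}:20  {1,2,6,7,8}:20  {2,3,6,7,8}:60  {2,5,6,7,8}:20  {3,4,5,6,8}:10  {3,5,6,7,8}:40  {4,5,6,7,8}:10
  |U|=6: {0,1,2,3,6,7}:60  {0,1,2,3,7,8}:60  {0,2,3,6,7,8}:180  {0,3,4,5,6,8}:30  {0,3,5,6,7,8}:120  {1,2,3,6,7,8}:120  {1,2,5,6,7,8}:40  {2,3,5,6,7,8}:120  {2,4,5,6,7,8}:30  {3,4,5,6,7,8}:60
  |U|=7: {0,1,2,3,6,7,8}:420  {0,2,3,5,6,7,8}:420  {0,3,4,5,6,7,8}:210  {1,2,3,5,6,7,8}:280  {1,2,4,5,6,7,8}:70  {2,3,4,5,6,7,8}:210
  start at 0(x): 560
  start at 1(b): 840
  start at 4(z): 1120
sum over floor = 2520

2520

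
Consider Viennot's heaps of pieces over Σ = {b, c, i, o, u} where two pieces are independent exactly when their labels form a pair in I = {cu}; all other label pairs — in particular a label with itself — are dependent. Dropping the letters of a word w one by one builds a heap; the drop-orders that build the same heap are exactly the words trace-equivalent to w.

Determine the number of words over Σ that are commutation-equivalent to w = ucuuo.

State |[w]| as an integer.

4

piece 0:u — minimal
piece 1:c — minimal
piece 2:u rests on {0:u}
piece 3:u rests on {2:u}
piece 4:o rests on {1:c, 3:u}
minimal pieces: {0:u, 1:c}
ways to finish when only these pieces remain (= sum over removing one remaining piece with nothing left below it):
  1 left: {4}→1
  2 left: {1,4}→1  {3,4}→1
  3 left: {1,3,4}→2  {2,3,4}→1
  placing 0:u first → 3 extensions
  placing 1:c first → 1 extensions
total linear extensions = 4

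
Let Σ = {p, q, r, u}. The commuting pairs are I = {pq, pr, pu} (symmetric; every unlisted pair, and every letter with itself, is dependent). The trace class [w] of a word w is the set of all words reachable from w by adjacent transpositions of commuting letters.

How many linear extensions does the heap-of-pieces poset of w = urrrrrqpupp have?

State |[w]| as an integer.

#0=u has no predecessor
#1=r depends on [0:u]
#2=r depends on [1:r]
#3=r depends on [2:r]
#4=r depends on [3:r]
#5=r depends on [4:r]
#6=q depends on [5:r]
#7=p has no predecessor
#8=u depends on [6:q]
#9=p depends on [7:p]
#10=p depends on [9:p]
sources: [0:u, 7:p]
N(rest) = Σ N(rest − s) over sources s of rest; N(one piece) = 1:
  size 1 → [8]=1  [10]=1
  size 2 → [6,8]=1  [8,10]=2  [9,10]=1
  size 3 → [5,6,8]=1  [6,8,10]=3  [7,9,10]=1  [8,9,10]=3
  size 4 → [4,5,6,8]=1  [5,6,8,10]=4  [6,8,9,10]=6  [7,8,9,10]=4
  size 5 → [3,4,5,6,8]=1  [4,5,6,8,10]=5  [5,6,8,9,10]=10  [6,7,8,9,10]=10
  size 6 → [2,3,4,5,6,8]=1  [3,4,5,6,8,10]=6  [4,5,6,8,9,10]=15  [5,6,7,8,9,10]=20
  size 7 → [1,2,3,4,5,6,8]=1  [2,3,4,5,6,8,10]=7  [3,4,5,6,8,9,10]=21  [4,5,6,7,8,9,10]=35
  size 8 → [0,1,2,3,4,5,6,8]=1  [1,2,3,4,5,6,8,10]=8  [2,3,4,5,6,8,9,10]=28  [3,4,5,6,7,8,9,10]=56
  size 9 → [0,1,2,3,4,5,6,8,10]=9  [1,2,3,4,5,6,8,9,10]=36  [2,3,4,5,6,7,8,9,10]=84
  first=0(u) contributes 120
  first=7(p) contributes 45
|[w]| = 165

165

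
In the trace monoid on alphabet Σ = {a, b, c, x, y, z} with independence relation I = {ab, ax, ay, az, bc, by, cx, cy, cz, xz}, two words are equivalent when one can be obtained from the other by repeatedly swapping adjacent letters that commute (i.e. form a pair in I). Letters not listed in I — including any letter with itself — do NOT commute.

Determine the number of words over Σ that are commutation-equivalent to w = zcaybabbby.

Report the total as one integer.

drop 0:z onto floor
drop 1:c onto floor
drop 2:a onto {1:c}
drop 3:y onto {0:z}
drop 4:b onto {0:z}
drop 5:a onto {2:a}
drop 6:b onto {4:b}
drop 7:b onto {6:b}
drop 8:b onto {7:b}
drop 9:y onto {3:y}
ground layer = {0:z, 1:c}
drop-orders for the pieces not yet dropped (sum over which currently-grounded one goes next):
  1 to go: {5} 1  {8} 1  {9} 1
  2 to go: {2,5} 1  {3,9} 1  {5,8} 2  {5,9} 2  {7,8} 1  {8,9} 2
  3 to go: {1,2,5} 1  {2,5,8} 3  {2,5,9} 3  {3,5,9} 3  {3,8,9} 3  {5,7,8} 3  {5,8,9} 6  {6,7,8} 1  {7,8,9} 3
  4 to go: {1,2,5,8} 4  {1,2,5,9} 4  {2,3,5,9} 6  {2,5,7,8} 6  {2,5,8,9} 12  {3,5,8,9} 12  {3,7,8,9} 6  {4,6,7,8} 1  {5,6,7,8} 4  {5,7,8,9} 12  {6,7,8,9} 4
  5 to go: {1,2,3,5,9} 10  {1,2,5,7,8} 10  {1,2,5,8,9} 20  {2,3,5,8,9} 30  {2,5,6,7,8} 10  {2,5,7,8,9} 30  {3,5,7,8,9} 30  {3,6,7,8,9} 10  {4,5,6,7,8} 5  {4,6,7,8,9} 5  {5,6,7,8,9} 20
  6 to go: {1,2,3,5,8,9} 60  {1,2,5,6,7,8} 20  {1,2,5,7,8,9} 60  {2,3,5,7,8,9} 90  {2,4,5,6,7,8} 15  {2,5,6,7,8,9} 60  {3,4,6,7,8,9} 15  {3,5,6,7,8,9} 60  {4,5,6,7,8,9} 30
  7 to go: {0,3,4,6,7,8,9} 15  {1,2,3,5,7,8,9} 210  {1,2,4,5,6,7,8} 35  {1,2,5,6,7,8,9} 140  {2,3,5,6,7,8,9} 210  {2,4,5,6,7,8,9} 105  {3,4,5,6,7,8,9} 105
  8 to go: {0,3,4,5,6,7,8,9} 120  {1,2,3,5,6,7,8,9} 560  {1,2,4,5,6,7,8,9} 280  {2,3,4,5,6,7,8,9} 420
  if 0:z drops first: 1260 orders
  if 1:c drops first: 540 orders
heap linearizations: 1800

1800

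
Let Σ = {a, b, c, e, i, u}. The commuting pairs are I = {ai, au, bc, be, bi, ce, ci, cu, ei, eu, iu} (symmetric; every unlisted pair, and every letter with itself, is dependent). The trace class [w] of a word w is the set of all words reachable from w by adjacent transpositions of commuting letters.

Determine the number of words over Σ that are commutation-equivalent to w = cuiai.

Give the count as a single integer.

30

#0=c has no predecessor
#1=u has no predecessor
#2=i has no predecessor
#3=a depends on [0:c]
#4=i depends on [2:i]
sources: [0:c, 1:u, 2:i]
N(rest) = Σ N(rest − s) over sources s of rest; N(one piece) = 1:
  size 1 → [1]=1  [3]=1  [4]=1
  size 2 → [0,3]=1  [1,3]=2  [1,4]=2  [2,4]=1  [3,4]=2
  size 3 → [0,1,3]=3  [0,3,4]=3  [1,2,4]=3  [1,3,4]=6  [2,3,4]=3
  first=0(c) contributes 12
  first=1(u) contributes 6
  first=2(i) contributes 12
|[w]| = 30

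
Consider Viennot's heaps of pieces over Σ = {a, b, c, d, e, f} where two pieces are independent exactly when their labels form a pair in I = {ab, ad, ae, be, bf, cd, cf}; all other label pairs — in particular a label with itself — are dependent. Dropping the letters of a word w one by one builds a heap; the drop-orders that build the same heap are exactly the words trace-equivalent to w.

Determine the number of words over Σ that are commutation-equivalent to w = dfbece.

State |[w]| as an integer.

piece 0:d — minimal
piece 1:f rests on {0:d}
piece 2:b rests on {0:d}
piece 3:e rests on {1:f}
piece 4:c rests on {2:b, 3:e}
piece 5:e rests on {4:c}
minimal pieces: {0:d}
ways to finish when only these pieces remain (= sum over removing one remaining piece with nothing left below it):
  1 left: {5}→1
  2 left: {4,5}→1
  3 left: {2,4,5}→1  {3,4,5}→1
  4 left: {1,3,4,5}→1  {2,3,4,5}→2
  placing 0:d first → 3 extensions

3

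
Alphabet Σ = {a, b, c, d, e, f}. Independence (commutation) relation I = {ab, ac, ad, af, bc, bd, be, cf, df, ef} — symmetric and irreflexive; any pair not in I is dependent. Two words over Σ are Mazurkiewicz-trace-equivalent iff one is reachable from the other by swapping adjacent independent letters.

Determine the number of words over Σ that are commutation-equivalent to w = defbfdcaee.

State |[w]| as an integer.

0(d) covers ∅
1(e) covers 0:d
2(f) covers ∅
3(b) covers 2:f
4(f) covers 3:b
5(d) covers 1:e
6(c) covers 5:d
7(a) covers 1:e
8(e) covers 6:c, 7:a
9(e) covers 8:e
floor of heap: 0:d, 2:f
completions by unplaced set U, small U first (add the entries for U minus each lowest piece of U):
  |U|=1: {4}:1  {9}:1
  |U|=2: {3,4}:1  {4,9}:2  {8,9}:1
  |U|=3: {2,3,4}:1  {3,4,9}:3  {4,8,9}:3  {6,8,9}:1  {7,8,9}:1
  |U|=4: {2,3,4,9}:4  {3,4,8,9}:6  {4,6,8,9}:4  {4,7,8,9}:4  {5,6,8,9}:1  {6,7,8,9}:2
  |U|=5: {2,3,4,8,9}:10  {3,4,6,8,9}:10  {3,4,7,8,9}:10  {4,5,6,8,9}:5  {4,6,7,8,9}:10  {5,6,7,8,9}:3
  |U|=6: {1,5,6,7,8,9}:3  {2,3,4,6,8,9}:20  {2,3,4,7,8,9}:20  {3,4,5,6,8,9}:15  {3,4,6,7,8,9}:30  {4,5,6,7,8,9}:18
  |U|=7: {0,1,5,6,7,8,9}:3  {1,4,5,6,7,8,9}:21  {2,3,4,5,6,8,9}:35  {2,3,4,6,7,8,9}:70  {3,4,5,6,7,8,9}:63
  |U|=8: {0,1,4,5,6,7,8,9}:24  {1,3,4,5,6,7,8,9}:84  {2,3,4,5,6,7,8,9}:168
  start at 0(d): 252
  start at 2(f): 108
sum over floor = 360

360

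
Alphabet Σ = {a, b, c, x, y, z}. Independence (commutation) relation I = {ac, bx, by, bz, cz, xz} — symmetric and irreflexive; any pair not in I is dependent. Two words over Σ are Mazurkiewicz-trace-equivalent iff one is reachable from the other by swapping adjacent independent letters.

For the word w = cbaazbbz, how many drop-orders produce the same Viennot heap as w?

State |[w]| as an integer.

6

piece 0:c — minimal
piece 1:b rests on {0:c}
piece 2:a rests on {1:b}
piece 3:a rests on {2:a}
piece 4:z rests on {3:a}
piece 5:b rests on {3:a}
piece 6:b rests on {5:b}
piece 7:z rests on {4:z}
minimal pieces: {0:c}
ways to finish when only these pieces remain (= sum over removing one remaining piece with nothing left below it):
  1 left: {6}→1  {7}→1
  2 left: {4,7}→1  {5,6}→1  {6,7}→2
  3 left: {4,6,7}→3  {5,6,7}→3
  4 left: {4,5,6,7}→6
  5 left: {3,4,5,6,7}→6
  6 left: {2,3,4,5,6,7}→6
  placing 0:c first → 6 extensions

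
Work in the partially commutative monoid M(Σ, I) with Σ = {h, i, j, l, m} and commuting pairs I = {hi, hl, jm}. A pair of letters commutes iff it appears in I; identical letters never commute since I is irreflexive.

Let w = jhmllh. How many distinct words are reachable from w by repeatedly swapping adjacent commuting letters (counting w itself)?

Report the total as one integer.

piece 0:j — minimal
piece 1:h rests on {0:j}
piece 2:m rests on {1:h}
piece 3:l rests on {2:m}
piece 4:l rests on {3:l}
piece 5:h rests on {2:m}
minimal pieces: {0:j}
ways to finish when only these pieces remain (= sum over removing one remaining piece with nothing left below it):
  1 left: {4}→1  {5}→1
  2 left: {3,4}→1  {4,5}→2
  3 left: {3,4,5}→3
  4 left: {2,3,4,5}→3
  placing 0:j first → 3 extensions

3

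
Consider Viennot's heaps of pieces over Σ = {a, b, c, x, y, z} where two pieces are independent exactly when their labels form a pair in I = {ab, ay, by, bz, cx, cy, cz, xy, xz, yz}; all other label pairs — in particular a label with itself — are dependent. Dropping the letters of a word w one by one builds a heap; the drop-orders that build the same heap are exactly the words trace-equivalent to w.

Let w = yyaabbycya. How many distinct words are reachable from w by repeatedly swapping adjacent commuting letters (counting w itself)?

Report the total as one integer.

0(y) covers ∅
1(y) covers 0:y
2(a) covers ∅
3(a) covers 2:a
4(b) covers ∅
5(b) covers 4:b
6(y) covers 1:y
7(c) covers 3:a, 5:b
8(y) covers 6:y
9(a) covers 7:c
floor of heap: 0:y, 2:a, 4:b
completions by unplaced set U, small U first (add the entries for U minus each lowest piece of U):
  |U|=1: {8}:1  {9}:1
  |U|=2: {6,8}:1  {7,9}:1  {8,9}:2
  |U|=3: {1,6,8}:1  {3,7,9}:1  {5,7,9}:1  {6,8,9}:3  {7,8,9}:3
  |U|=4: {0,1,6,8}:1  {1,6,8,9}:4  {2,3,7,9}:1  {3,5,7,9}:2  {3,7,8,9}:4  {4,5,7,9}:1  {5,7,8,9}:4  {6,7,8,9}:6
  |U|=5: {0,1,6,8,9}:5  {1,6,7,8,9}:10  {2,3,5,7,9}:3  {2,3,7,8,9}:5  {3,4,5,7,9}:3  {3,5,7,8,9}:10  {3,6,7,8,9}:10  {4,5,7,8,9}:5  {5,6,7,8,9}:10
  |U|=6: {0,1,6,7,8,9}:15  {1,3,6,7,8,9}:20  {1,5,6,7,8,9}:20  {2,3,4,5,7,9}:6  {2,3,5,7,8,9}:18  {2,3,6,7,8,9}:15  {3,4,5,7,8,9}:18  {3,5,6,7,8,9}:30  {4,5,6,7,8,9}:15
  |U|=7: {0,1,3,6,7,8,9}:35  {0,1,5,6,7,8,9}:35  {1,2,3,6,7,8,9}:35  {1,3,5,6,7,8,9}:70  {1,4,5,6,7,8,9}:35  {2,3,4,5,7,8,9}:42  {2,3,5,6,7,8,9}:63  {3,4,5,6,7,8,9}:63
  |U|=8: {0,1,2,3,6,7,8,9}:70  {0,1,3,5,6,7,8,9}:140  {0,1,4,5,6,7,8,9}:70  {1,2,3,5,6,7,8,9}:168  {1,3,4,5,6,7,8,9}:168  {2,3,4,5,6,7,8,9}:168
  start at 0(y): 504
  start at 2(a): 378
  start at 4(b): 378
sum over floor = 1260

1260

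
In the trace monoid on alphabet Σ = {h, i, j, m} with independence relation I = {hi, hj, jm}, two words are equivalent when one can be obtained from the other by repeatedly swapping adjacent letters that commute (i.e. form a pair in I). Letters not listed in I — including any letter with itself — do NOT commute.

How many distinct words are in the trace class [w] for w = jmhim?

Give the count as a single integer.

#0=j has no predecessor
#1=m has no predecessor
#2=h depends on [1:m]
#3=i depends on [0:j, 1:m]
#4=m depends on [2:h, 3:i]
sources: [0:j, 1:m]
N(rest) = Σ N(rest − s) over sources s of rest; N(one piece) = 1:
  size 1 → [4]=1
  size 2 → [2,4]=1  [3,4]=1
  size 3 → [0,3,4]=1  [2,3,4]=2
  first=0(j) contributes 2
  first=1(m) contributes 3
|[w]| = 5

5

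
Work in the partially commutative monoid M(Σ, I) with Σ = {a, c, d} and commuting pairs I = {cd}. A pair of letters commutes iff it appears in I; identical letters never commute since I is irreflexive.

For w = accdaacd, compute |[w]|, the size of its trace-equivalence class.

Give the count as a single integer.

0(a) covers ∅
1(c) covers 0:a
2(c) covers 1:c
3(d) covers 0:a
4(a) covers 2:c, 3:d
5(a) covers 4:a
6(c) covers 5:a
7(d) covers 5:a
floor of heap: 0:a
completions by unplaced set U, small U first (add the entries for U minus each lowest piece of U):
  |U|=1: {6}:1  {7}:1
  |U|=2: {6,7}:2
  |U|=3: {5,6,7}:2
  |U|=4: {4,5,6,7}:2
  |U|=5: {2,4,5,6,7}:2  {3,4,5,6,7}:2
  |U|=6: {1,2,4,5,6,7}:2  {2,3,4,5,6,7}:4
  start at 0(a): 6

6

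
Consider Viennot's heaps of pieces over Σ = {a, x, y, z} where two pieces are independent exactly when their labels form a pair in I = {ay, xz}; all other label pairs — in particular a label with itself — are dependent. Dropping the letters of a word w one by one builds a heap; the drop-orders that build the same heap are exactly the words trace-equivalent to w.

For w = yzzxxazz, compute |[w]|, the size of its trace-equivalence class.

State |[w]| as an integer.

drop 0:y onto floor
drop 1:z onto {0:y}
drop 2:z onto {1:z}
drop 3:x onto {0:y}
drop 4:x onto {3:x}
drop 5:a onto {2:z, 4:x}
drop 6:z onto {5:a}
drop 7:z onto {6:z}
ground layer = {0:y}
drop-orders for the pieces not yet dropped (sum over which currently-grounded one goes next):
  1 to go: {7} 1
  2 to go: {6,7} 1
  3 to go: {5,6,7} 1
  4 to go: {2,5,6,7} 1  {4,5,6,7} 1
  5 to go: {1,2,5,6,7} 1  {2,4,5,6,7} 2  {3,4,5,6,7} 1
  6 to go: {1,2,4,5,6,7} 3  {2,3,4,5,6,7} 3
  if 0:y drops first: 6 orders

6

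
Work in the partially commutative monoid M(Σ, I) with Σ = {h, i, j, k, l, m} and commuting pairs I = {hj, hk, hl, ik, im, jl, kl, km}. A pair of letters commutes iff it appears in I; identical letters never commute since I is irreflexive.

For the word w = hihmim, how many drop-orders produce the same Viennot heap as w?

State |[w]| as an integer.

#0=h has no predecessor
#1=i depends on [0:h]
#2=h depends on [1:i]
#3=m depends on [2:h]
#4=i depends on [2:h]
#5=m depends on [3:m]
sources: [0:h]
N(rest) = Σ N(rest − s) over sources s of rest; N(one piece) = 1:
  size 1 → [4]=1  [5]=1
  size 2 → [3,5]=1  [4,5]=2
  size 3 → [3,4,5]=3
  size 4 → [2,3,4,5]=3
  first=0(h) contributes 3

3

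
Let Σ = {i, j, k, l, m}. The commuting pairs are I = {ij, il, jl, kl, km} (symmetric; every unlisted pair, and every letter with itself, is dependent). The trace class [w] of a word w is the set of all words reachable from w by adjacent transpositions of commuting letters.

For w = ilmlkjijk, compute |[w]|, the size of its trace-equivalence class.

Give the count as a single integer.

81

drop 0:i onto floor
drop 1:l onto floor
drop 2:m onto {0:i, 1:l}
drop 3:l onto {2:m}
drop 4:k onto {0:i}
drop 5:j onto {2:m, 4:k}
drop 6:i onto {2:m, 4:k}
drop 7:j onto {5:j}
drop 8:k onto {6:i, 7:j}
ground layer = {0:i, 1:l}
drop-orders for the pieces not yet dropped (sum over which currently-grounded one goes next):
  1 to go: {3} 1  {8} 1
  2 to go: {3,8} 2  {6,8} 1  {7,8} 1
  3 to go: {3,6,8} 3  {3,7,8} 3  {5,7,8} 1  {6,7,8} 2
  4 to go: {3,5,7,8} 4  {3,6,7,8} 8  {5,6,7,8} 3
  5 to go: {3,5,6,7,8} 15  {4,5,6,7,8} 3
  6 to go: {2,3,5,6,7,8} 15  {3,4,5,6,7,8} 18
  7 to go: {1,2,3,5,6,7,8} 15  {2,3,4,5,6,7,8} 33
  if 0:i drops first: 48 orders
  if 1:l drops first: 33 orders
heap linearizations: 81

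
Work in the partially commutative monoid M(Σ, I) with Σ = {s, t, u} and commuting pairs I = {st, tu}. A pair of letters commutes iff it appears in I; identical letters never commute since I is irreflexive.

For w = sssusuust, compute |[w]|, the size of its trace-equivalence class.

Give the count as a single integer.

9

drop 0:s onto floor
drop 1:s onto {0:s}
drop 2:s onto {1:s}
drop 3:u onto {2:s}
drop 4:s onto {3:u}
drop 5:u onto {4:s}
drop 6:u onto {5:u}
drop 7:s onto {6:u}
drop 8:t onto floor
ground layer = {0:s, 8:t}
drop-orders for the pieces not yet dropped (sum over which currently-grounded one goes next):
  1 to go: {7} 1  {8} 1
  2 to go: {6,7} 1  {7,8} 2
  3 to go: {5,6,7} 1  {6,7,8} 3
  4 to go: {4,5,6,7} 1  {5,6,7,8} 4
  5 to go: {3,4,5,6,7} 1  {4,5,6,7,8} 5
  6 to go: {2,3,4,5,6,7} 1  {3,4,5,6,7,8} 6
  7 to go: {1,2,3,4,5,6,7} 1  {2,3,4,5,6,7,8} 7
  if 0:s drops first: 8 orders
  if 8:t drops first: 1 orders
heap linearizations: 9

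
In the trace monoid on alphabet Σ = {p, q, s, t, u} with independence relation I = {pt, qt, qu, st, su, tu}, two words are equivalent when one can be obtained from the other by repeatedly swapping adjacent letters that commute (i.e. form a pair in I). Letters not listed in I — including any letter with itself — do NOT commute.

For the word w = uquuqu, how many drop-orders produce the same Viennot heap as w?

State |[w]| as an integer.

15

0(u) covers ∅
1(q) covers ∅
2(u) covers 0:u
3(u) covers 2:u
4(q) covers 1:q
5(u) covers 3:u
floor of heap: 0:u, 1:q
completions by unplaced set U, small U first (add the entries for U minus each lowest piece of U):
  |U|=1: {4}:1  {5}:1
  |U|=2: {1,4}:1  {3,5}:1  {4,5}:2
  |U|=3: {1,4,5}:3  {2,3,5}:1  {3,4,5}:3
  |U|=4: {0,2,3,5}:1  {1,3,4,5}:6  {2,3,4,5}:4
  start at 0(u): 10
  start at 1(q): 5
sum over floor = 15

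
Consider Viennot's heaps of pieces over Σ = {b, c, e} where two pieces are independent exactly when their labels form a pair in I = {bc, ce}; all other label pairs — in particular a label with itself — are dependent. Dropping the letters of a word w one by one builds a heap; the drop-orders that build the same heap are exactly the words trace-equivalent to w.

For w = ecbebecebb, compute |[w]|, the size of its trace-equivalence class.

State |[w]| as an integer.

drop 0:e onto floor
drop 1:c onto floor
drop 2:b onto {0:e}
drop 3:e onto {2:b}
drop 4:b onto {3:e}
drop 5:e onto {4:b}
drop 6:c onto {1:c}
drop 7:e onto {5:e}
drop 8:b onto {7:e}
drop 9:b onto {8:b}
ground layer = {0:e, 1:c}
drop-orders for the pieces not yet dropped (sum over which currently-grounded one goes next):
  1 to go: {6} 1  {9} 1
  2 to go: {1,6} 1  {6,9} 2  {8,9} 1
  3 to go: {1,6,9} 3  {6,8,9} 3  {7,8,9} 1
  4 to go: {1,6,8,9} 6  {5,7,8,9} 1  {6,7,8,9} 4
  5 to go: {1,6,7,8,9} 10  {4,5,7,8,9} 1  {5,6,7,8,9} 5
  6 to go: {1,5,6,7,8,9} 15  {3,4,5,7,8,9} 1  {4,5,6,7,8,9} 6
  7 to go: {1,4,5,6,7,8,9} 21  {2,3,4,5,7,8,9} 1  {3,4,5,6,7,8,9} 7
  8 to go: {0,2,3,4,5,7,8,9} 1  {1,3,4,5,6,7,8,9} 28  {2,3,4,5,6,7,8,9} 8
  if 0:e drops first: 36 orders
  if 1:c drops first: 9 orders
heap linearizations: 45

45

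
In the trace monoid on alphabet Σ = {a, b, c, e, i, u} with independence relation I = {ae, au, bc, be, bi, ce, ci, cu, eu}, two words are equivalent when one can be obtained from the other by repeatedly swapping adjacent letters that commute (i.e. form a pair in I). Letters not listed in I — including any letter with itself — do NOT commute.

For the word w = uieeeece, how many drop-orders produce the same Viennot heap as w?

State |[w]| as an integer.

0(u) covers ∅
1(i) covers 0:u
2(e) covers 1:i
3(e) covers 2:e
4(e) covers 3:e
5(e) covers 4:e
6(c) covers ∅
7(e) covers 5:e
floor of heap: 0:u, 6:c
completions by unplaced set U, small U first (add the entries for U minus each lowest piece of U):
  |U|=1: {6}:1  {7}:1
  |U|=2: {5,7}:1  {6,7}:2
  |U|=3: {4,5,7}:1  {5,6,7}:3
  |U|=4: {3,4,5,7}:1  {4,5,6,7}:4
  |U|=5: {2,3,4,5,7}:1  {3,4,5,6,7}:5
  |U|=6: {1,2,3,4,5,7}:1  {2,3,4,5,6,7}:6
  start at 0(u): 7
  start at 6(c): 1
sum over floor = 8

8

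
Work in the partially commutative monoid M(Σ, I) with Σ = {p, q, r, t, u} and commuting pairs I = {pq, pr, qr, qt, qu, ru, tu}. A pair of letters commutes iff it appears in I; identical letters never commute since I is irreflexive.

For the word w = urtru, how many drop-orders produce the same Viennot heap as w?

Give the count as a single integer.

10

#0=u has no predecessor
#1=r has no predecessor
#2=t depends on [1:r]
#3=r depends on [2:t]
#4=u depends on [0:u]
sources: [0:u, 1:r]
N(rest) = Σ N(rest − s) over sources s of rest; N(one piece) = 1:
  size 1 → [3]=1  [4]=1
  size 2 → [0,4]=1  [2,3]=1  [3,4]=2
  size 3 → [0,3,4]=3  [1,2,3]=1  [2,3,4]=3
  first=0(u) contributes 4
  first=1(r) contributes 6
|[w]| = 10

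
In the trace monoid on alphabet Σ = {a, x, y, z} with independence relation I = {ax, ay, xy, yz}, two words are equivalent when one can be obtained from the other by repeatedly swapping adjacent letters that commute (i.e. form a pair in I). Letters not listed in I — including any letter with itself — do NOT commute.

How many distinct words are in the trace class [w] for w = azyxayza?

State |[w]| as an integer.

56

0(a) covers ∅
1(z) covers 0:a
2(y) covers ∅
3(x) covers 1:z
4(a) covers 1:z
5(y) covers 2:y
6(z) covers 3:x, 4:a
7(a) covers 6:z
floor of heap: 0:a, 2:y
completions by unplaced set U, small U first (add the entries for U minus each lowest piece of U):
  |U|=1: {5}:1  {7}:1
  |U|=2: {2,5}:1  {5,7}:2  {6,7}:1
  |U|=3: {2,5,7}:3  {3,6,7}:1  {4,6,7}:1  {5,6,7}:3
  |U|=4: {2,5,6,7}:6  {3,4,6,7}:2  {3,5,6,7}:4  {4,5,6,7}:4
  |U|=5: {1,3,4,6,7}:2  {2,3,5,6,7}:10  {2,4,5,6,7}:10  {3,4,5,6,7}:10
  |U|=6: {0,1,3,4,6,7}:2  {1,3,4,5,6,7}:12  {2,3,4,5,6,7}:30
  start at 0(a): 42
  start at 2(y): 14
sum over floor = 56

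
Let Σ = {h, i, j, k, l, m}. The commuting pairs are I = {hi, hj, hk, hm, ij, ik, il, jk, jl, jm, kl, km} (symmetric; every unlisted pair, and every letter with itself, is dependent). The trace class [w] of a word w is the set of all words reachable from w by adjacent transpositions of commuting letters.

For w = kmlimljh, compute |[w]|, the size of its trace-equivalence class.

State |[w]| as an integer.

112

drop 0:k onto floor
drop 1:m onto floor
drop 2:l onto {1:m}
drop 3:i onto {1:m}
drop 4:m onto {2:l, 3:i}
drop 5:l onto {4:m}
drop 6:j onto floor
drop 7:h onto {5:l}
ground layer = {0:k, 1:m, 6:j}
drop-orders for the pieces not yet dropped (sum over which currently-grounded one goes next):
  1 to go: {0} 1  {6} 1  {7} 1
  2 to go: {0,6} 2  {0,7} 2  {5,7} 1  {6,7} 2
  3 to go: {0,5,7} 3  {0,6,7} 6  {4,5,7} 1  {5,6,7} 3
  4 to go: {0,4,5,7} 4  {0,5,6,7} 12  {2,4,5,7} 1  {3,4,5,7} 1  {4,5,6,7} 4
  5 to go: {0,2,4,5,7} 5  {0,3,4,5,7} 5  {0,4,5,6,7} 20  {2,3,4,5,7} 2  {2,4,5,6,7} 5  {3,4,5,6,7} 5
  6 to go: {0,2,3,4,5,7} 12  {0,2,4,5,6,7} 30  {0,3,4,5,6,7} 30  {1,2,3,4,5,7} 2  {2,3,4,5,6,7} 12
  if 0:k drops first: 14 orders
  if 1:m drops first: 84 orders
  if 6:j drops first: 14 orders
heap linearizations: 112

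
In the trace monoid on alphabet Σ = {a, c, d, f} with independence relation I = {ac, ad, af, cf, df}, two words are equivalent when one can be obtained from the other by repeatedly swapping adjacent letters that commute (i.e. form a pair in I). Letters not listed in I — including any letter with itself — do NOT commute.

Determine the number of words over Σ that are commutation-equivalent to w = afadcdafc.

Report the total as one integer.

1260

#0=a has no predecessor
#1=f has no predecessor
#2=a depends on [0:a]
#3=d has no predecessor
#4=c depends on [3:d]
#5=d depends on [4:c]
#6=a depends on [2:a]
#7=f depends on [1:f]
#8=c depends on [5:d]
sources: [0:a, 1:f, 3:d]
N(rest) = Σ N(rest − s) over sources s of rest; N(one piece) = 1:
  size 1 → [6]=1  [7]=1  [8]=1
  size 2 → [1,7]=1  [2,6]=1  [5,8]=1  [6,7]=2  [6,8]=2  [7,8]=2
  size 3 → [0,2,6]=1  [1,6,7]=3  [1,7,8]=3  [2,6,7]=3  [2,6,8]=3  [4,5,8]=1  [5,6,8]=3  [5,7,8]=3  [6,7,8]=6
  size 4 → [0,2,6,7]=4  [0,2,6,8]=4  [1,2,6,7]=6  [1,5,7,8]=6  [1,6,7,8]=12  [2,5,6,8]=6  [2,6,7,8]=12  [3,4,5,8]=1  [4,5,6,8]=4  [4,5,7,8]=4  [5,6,7,8]=12
  size 5 → [0,1,2,6,7]=10  [0,2,5,6,8]=10  [0,2,6,7,8]=20  [1,2,6,7,8]=30  [1,4,5,7,8]=10  [1,5,6,7,8]=30  [2,4,5,6,8]=10  [2,5,6,7,8]=30  [3,4,5,6,8]=5  [3,4,5,7,8]=5  [4,5,6,7,8]=20
  size 6 → [0,1,2,6,7,8]=60  [0,2,4,5,6,8]=20  [0,2,5,6,7,8]=60  [1,2,5,6,7,8]=90  [1,3,4,5,7,8]=15  [1,4,5,6,7,8]=60  [2,3,4,5,6,8]=15  [2,4,5,6,7,8]=60  [3,4,5,6,7,8]=30
  size 7 → [0,1,2,5,6,7,8]=210  [0,2,3,4,5,6,8]=35  [0,2,4,5,6,7,8]=140  [1,2,4,5,6,7,8]=210  [1,3,4,5,6,7,8]=105  [2,3,4,5,6,7,8]=105
  first=0(a) contributes 420
  first=1(f) contributes 280
  first=3(d) contributes 560
|[w]| = 1260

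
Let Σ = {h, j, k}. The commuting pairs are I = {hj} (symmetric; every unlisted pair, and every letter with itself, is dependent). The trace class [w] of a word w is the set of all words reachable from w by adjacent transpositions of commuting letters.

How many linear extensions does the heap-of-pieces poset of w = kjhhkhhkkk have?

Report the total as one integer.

3

0(k) covers ∅
1(j) covers 0:k
2(h) covers 0:k
3(h) covers 2:h
4(k) covers 1:j, 3:h
5(h) covers 4:k
6(h) covers 5:h
7(k) covers 6:h
8(k) covers 7:k
9(k) covers 8:k
floor of heap: 0:k
completions by unplaced set U, small U first (add the entries for U minus each lowest piece of U):
  |U|=1: {9}:1
  |U|=2: {8,9}:1
  |U|=3: {7,8,9}:1
  |U|=4: {6,7,8,9}:1
  |U|=5: {5,6,7,8,9}:1
  |U|=6: {4,5,6,7,8,9}:1
  |U|=7: {1,4,5,6,7,8,9}:1  {3,4,5,6,7,8,9}:1
  |U|=8: {1,3,4,5,6,7,8,9}:2  {2,3,4,5,6,7,8,9}:1
  start at 0(k): 3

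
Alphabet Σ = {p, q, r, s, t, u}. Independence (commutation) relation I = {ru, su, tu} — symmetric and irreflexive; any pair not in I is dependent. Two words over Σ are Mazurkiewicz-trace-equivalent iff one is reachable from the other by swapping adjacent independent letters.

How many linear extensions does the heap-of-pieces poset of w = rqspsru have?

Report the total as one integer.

0(r) covers ∅
1(q) covers 0:r
2(s) covers 1:q
3(p) covers 2:s
4(s) covers 3:p
5(r) covers 4:s
6(u) covers 3:p
floor of heap: 0:r
completions by unplaced set U, small U first (add the entries for U minus each lowest piece of U):
  |U|=1: {5}:1  {6}:1
  |U|=2: {4,5}:1  {5,6}:2
  |U|=3: {4,5,6}:3
  |U|=4: {3,4,5,6}:3
  |U|=5: {2,3,4,5,6}:3
  start at 0(r): 3

3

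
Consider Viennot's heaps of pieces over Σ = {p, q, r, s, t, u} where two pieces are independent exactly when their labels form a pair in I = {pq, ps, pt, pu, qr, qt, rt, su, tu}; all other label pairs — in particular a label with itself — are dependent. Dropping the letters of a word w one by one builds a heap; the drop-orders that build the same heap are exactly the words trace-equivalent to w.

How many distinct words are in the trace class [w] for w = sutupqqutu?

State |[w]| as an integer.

#0=s has no predecessor
#1=u has no predecessor
#2=t depends on [0:s]
#3=u depends on [1:u]
#4=p has no predecessor
#5=q depends on [0:s, 3:u]
#6=q depends on [5:q]
#7=u depends on [6:q]
#8=t depends on [2:t]
#9=u depends on [7:u]
sources: [0:s, 1:u, 4:p]
N(rest) = Σ N(rest − s) over sources s of rest; N(one piece) = 1:
  size 1 → [4]=1  [8]=1  [9]=1
  size 2 → [2,8]=1  [4,8]=2  [4,9]=2  [7,9]=1  [8,9]=2
  size 3 → [2,4,8]=3  [2,8,9]=3  [4,7,9]=3  [4,8,9]=6  [6,7,9]=1  [7,8,9]=3
  size 4 → [2,4,8,9]=12  [2,7,8,9]=6  [4,6,7,9]=4  [4,7,8,9]=12  [5,6,7,9]=1  [6,7,8,9]=4
  size 5 → [2,4,7,8,9]=30  [2,6,7,8,9]=10  [3,5,6,7,9]=1  [4,5,6,7,9]=5  [4,6,7,8,9]=20  [5,6,7,8,9]=5
  size 6 → [1,3,5,6,7,9]=1  [2,4,6,7,8,9]=60  [2,5,6,7,8,9]=15  [3,4,5,6,7,9]=6  [3,5,6,7,8,9]=6  [4,5,6,7,8,9]=30
  size 7 → [0,2,5,6,7,8,9]=15  [1,3,4,5,6,7,9]=7  [1,3,5,6,7,8,9]=7  [2,3,5,6,7,8,9]=21  [2,4,5,6,7,8,9]=105  [3,4,5,6,7,8,9]=42
  size 8 → [0,2,3,5,6,7,8,9]=36  [0,2,4,5,6,7,8,9]=120  [1,2,3,5,6,7,8,9]=28  [1,3,4,5,6,7,8,9]=56  [2,3,4,5,6,7,8,9]=168
  first=0(s) contributes 252
  first=1(u) contributes 324
  first=4(p) contributes 64
|[w]| = 640

640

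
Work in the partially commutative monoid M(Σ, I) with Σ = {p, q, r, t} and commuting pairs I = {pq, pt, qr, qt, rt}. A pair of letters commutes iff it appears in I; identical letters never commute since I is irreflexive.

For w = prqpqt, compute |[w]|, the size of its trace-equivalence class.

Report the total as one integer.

drop 0:p onto floor
drop 1:r onto {0:p}
drop 2:q onto floor
drop 3:p onto {1:r}
drop 4:q onto {2:q}
drop 5:t onto floor
ground layer = {0:p, 2:q, 5:t}
drop-orders for the pieces not yet dropped (sum over which currently-grounded one goes next):
  1 to go: {3} 1  {4} 1  {5} 1
  2 to go: {1,3} 1  {2,4} 1  {3,4} 2  {3,5} 2  {4,5} 2
  3 to go: {0,1,3} 1  {1,3,4} 3  {1,3,5} 3  {2,3,4} 3  {2,4,5} 3  {3,4,5} 6
  4 to go: {0,1,3,4} 4  {0,1,3,5} 4  {1,2,3,4} 6  {1,3,4,5} 12  {2,3,4,5} 12
  if 0:p drops first: 30 orders
  if 2:q drops first: 20 orders
  if 5:t drops first: 10 orders
heap linearizations: 60

60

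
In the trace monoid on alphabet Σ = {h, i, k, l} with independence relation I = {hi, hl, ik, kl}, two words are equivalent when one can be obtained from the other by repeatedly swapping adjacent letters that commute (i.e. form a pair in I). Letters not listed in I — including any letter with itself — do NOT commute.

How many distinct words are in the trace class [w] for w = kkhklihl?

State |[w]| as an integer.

56

0(k) covers ∅
1(k) covers 0:k
2(h) covers 1:k
3(k) covers 2:h
4(l) covers ∅
5(i) covers 4:l
6(h) covers 3:k
7(l) covers 5:i
floor of heap: 0:k, 4:l
completions by unplaced set U, small U first (add the entries for U minus each lowest piece of U):
  |U|=1: {6}:1  {7}:1
  |U|=2: {3,6}:1  {5,7}:1  {6,7}:2
  |U|=3: {2,3,6}:1  {3,6,7}:3  {4,5,7}:1  {5,6,7}:3
  |U|=4: {1,2,3,6}:1  {2,3,6,7}:4  {3,5,6,7}:6  {4,5,6,7}:4
  |U|=5: {0,1,2,3,6}:1  {1,2,3,6,7}:5  {2,3,5,6,7}:10  {3,4,5,6,7}:10
  |U|=6: {0,1,2,3,6,7}:6  {1,2,3,5,6,7}:15  {2,3,4,5,6,7}:20
  start at 0(k): 35
  start at 4(l): 21
sum over floor = 56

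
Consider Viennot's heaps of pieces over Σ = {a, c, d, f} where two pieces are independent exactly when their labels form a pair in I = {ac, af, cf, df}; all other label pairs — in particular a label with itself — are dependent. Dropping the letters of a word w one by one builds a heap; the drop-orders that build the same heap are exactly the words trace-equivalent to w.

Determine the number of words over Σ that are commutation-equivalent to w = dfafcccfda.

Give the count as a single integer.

480

#0=d has no predecessor
#1=f has no predecessor
#2=a depends on [0:d]
#3=f depends on [1:f]
#4=c depends on [0:d]
#5=c depends on [4:c]
#6=c depends on [5:c]
#7=f depends on [3:f]
#8=d depends on [2:a, 6:c]
#9=a depends on [8:d]
sources: [0:d, 1:f]
N(rest) = Σ N(rest − s) over sources s of rest; N(one piece) = 1:
  size 1 → [7]=1  [9]=1
  size 2 → [3,7]=1  [7,9]=2  [8,9]=1
  size 3 → [1,3,7]=1  [2,8,9]=1  [3,7,9]=3  [6,8,9]=1  [7,8,9]=3
  size 4 → [1,3,7,9]=4  [2,6,8,9]=2  [2,7,8,9]=4  [3,7,8,9]=6  [5,6,8,9]=1  [6,7,8,9]=4
  size 5 → [1,3,7,8,9]=10  [2,3,7,8,9]=10  [2,5,6,8,9]=3  [2,6,7,8,9]=10  [3,6,7,8,9]=10  [4,5,6,8,9]=1  [5,6,7,8,9]=5
  size 6 → [1,2,3,7,8,9]=20  [1,3,6,7,8,9]=20  [2,3,6,7,8,9]=30  [2,4,5,6,8,9]=4  [2,5,6,7,8,9]=18  [3,5,6,7,8,9]=15  [4,5,6,7,8,9]=6
  size 7 → [0,2,4,5,6,8,9]=4  [1,2,3,6,7,8,9]=70  [1,3,5,6,7,8,9]=35  [2,3,5,6,7,8,9]=63  [2,4,5,6,7,8,9]=28  [3,4,5,6,7,8,9]=21
  size 8 → [0,2,4,5,6,7,8,9]=32  [1,2,3,5,6,7,8,9]=168  [1,3,4,5,6,7,8,9]=56  [2,3,4,5,6,7,8,9]=112
  first=0(d) contributes 336
  first=1(f) contributes 144
|[w]| = 480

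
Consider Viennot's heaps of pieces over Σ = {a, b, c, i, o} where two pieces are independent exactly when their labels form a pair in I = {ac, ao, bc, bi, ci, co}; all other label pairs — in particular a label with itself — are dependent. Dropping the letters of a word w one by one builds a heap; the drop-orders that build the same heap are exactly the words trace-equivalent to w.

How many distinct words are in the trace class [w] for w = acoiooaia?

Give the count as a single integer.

0(a) covers ∅
1(c) covers ∅
2(o) covers ∅
3(i) covers 0:a, 2:o
4(o) covers 3:i
5(o) covers 4:o
6(a) covers 3:i
7(i) covers 5:o, 6:a
8(a) covers 7:i
floor of heap: 0:a, 1:c, 2:o
completions by unplaced set U, small U first (add the entries for U minus each lowest piece of U):
  |U|=1: {1}:1  {8}:1
  |U|=2: {1,8}:2  {7,8}:1
  |U|=3: {1,7,8}:3  {5,7,8}:1  {6,7,8}:1
  |U|=4: {1,5,7,8}:4  {1,6,7,8}:4  {4,5,7,8}:1  {5,6,7,8}:2
  |U|=5: {1,4,5,7,8}:5  {1,5,6,7,8}:10  {4,5,6,7,8}:3
  |U|=6: {1,4,5,6,7,8}:18  {3,4,5,6,7,8}:3
  |U|=7: {0,3,4,5,6,7,8}:3  {1,3,4,5,6,7,8}:21  {2,3,4,5,6,7,8}:3
  start at 0(a): 24
  start at 1(c): 6
  start at 2(o): 24
sum over floor = 54

54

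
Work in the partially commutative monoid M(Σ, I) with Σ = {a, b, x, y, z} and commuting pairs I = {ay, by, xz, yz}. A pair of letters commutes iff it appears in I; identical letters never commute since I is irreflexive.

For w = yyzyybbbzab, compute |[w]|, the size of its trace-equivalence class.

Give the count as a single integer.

330

piece 0:y — minimal
piece 1:y rests on {0:y}
piece 2:z — minimal
piece 3:y rests on {1:y}
piece 4:y rests on {3:y}
piece 5:b rests on {2:z}
piece 6:b rests on {5:b}
piece 7:b rests on {6:b}
piece 8:z rests on {7:b}
piece 9:a rests on {8:z}
piece 10:b rests on {9:a}
minimal pieces: {0:y, 2:z}
ways to finish when only these pieces remain (= sum over removing one remaining piece with nothing left below it):
  1 left: {4}→1  {10}→1
  2 left: {3,4}→1  {4,10}→2  {9,10}→1
  3 left: {1,3,4}→1  {3,4,10}→3  {4,9,10}→3  {8,9,10}→1
  4 left: {0,1,3,4}→1  {1,3,4,10}→4  {3,4,9,10}→6  {4,8,9,10}→4  {7,8,9,10}→1
  5 left: {0,1,3,4,10}→5  {1,3,4,9,10}→10  {3,4,8,9,10}→10  {4,7,8,9,10}→5  {6,7,8,9,10}→1
  6 left: {0,1,3,4,9,10}→15  {1,3,4,8,9,10}→20  {3,4,7,8,9,10}→15  {4,6,7,8,9,10}→6  {5,6,7,8,9,10}→1
  7 left: {0,1,3,4,8,9,10}→35  {1,3,4,7,8,9,10}→35  {2,5,6,7,8,9,10}→1  {3,4,6,7,8,9,10}→21  {4,5,6,7,8,9,10}→7
  8 left: {0,1,3,4,7,8,9,10}→70  {1,3,4,6,7,8,9,10}→56  {2,4,5,6,7,8,9,10}→8  {3,4,5,6,7,8,9,10}→28
  9 left: {0,1,3,4,6,7,8,9,10}→126  {1,3,4,5,6,7,8,9,10}→84  {2,3,4,5,6,7,8,9,10}→36
  placing 0:y first → 120 extensions
  placing 2:z first → 210 extensions
total linear extensions = 330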